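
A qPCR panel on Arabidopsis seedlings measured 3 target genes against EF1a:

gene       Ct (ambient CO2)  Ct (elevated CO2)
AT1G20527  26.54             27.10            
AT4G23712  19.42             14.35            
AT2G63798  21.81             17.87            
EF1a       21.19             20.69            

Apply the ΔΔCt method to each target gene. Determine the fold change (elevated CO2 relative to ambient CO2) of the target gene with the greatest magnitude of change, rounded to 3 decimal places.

23.752

AT1G20527: ΔΔCt = (27.10−20.69) − (26.54−21.19) = 6.41 − 5.35 = 1.06; fold change = 2^-1.06 = 0.480
AT4G23712: ΔΔCt = (14.35−20.69) − (19.42−21.19) = -6.34 − (-1.77) = -4.57; fold change = 2^4.57 = 23.752
AT2G63798: ΔΔCt = (17.87−20.69) − (21.81−21.19) = -2.82 − 0.62 = -3.44; fold change = 2^3.44 = 10.853
AT4G23712 has the largest |ΔΔCt| = 4.57.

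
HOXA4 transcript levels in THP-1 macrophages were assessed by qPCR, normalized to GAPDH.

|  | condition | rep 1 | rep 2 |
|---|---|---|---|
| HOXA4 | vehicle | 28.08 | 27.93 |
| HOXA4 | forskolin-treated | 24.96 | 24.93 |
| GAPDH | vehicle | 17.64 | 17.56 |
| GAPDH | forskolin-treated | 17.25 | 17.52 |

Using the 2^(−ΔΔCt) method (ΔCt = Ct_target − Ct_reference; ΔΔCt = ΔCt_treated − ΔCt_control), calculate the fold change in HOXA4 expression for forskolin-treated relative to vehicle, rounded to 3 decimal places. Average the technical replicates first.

7.185

Mean Ct: HOXA4 vehicle 28.005; HOXA4 forskolin-treated 24.945; GAPDH vehicle 17.600; GAPDH forskolin-treated 17.385
ΔCt(vehicle) = 28.005 − 17.600 = 10.405
ΔCt(forskolin-treated) = 24.945 − 17.385 = 7.560
ΔΔCt = 7.560 − 10.405 = -2.845
Fold change = 2^(−(-2.845)) = 2^2.845 = 7.1851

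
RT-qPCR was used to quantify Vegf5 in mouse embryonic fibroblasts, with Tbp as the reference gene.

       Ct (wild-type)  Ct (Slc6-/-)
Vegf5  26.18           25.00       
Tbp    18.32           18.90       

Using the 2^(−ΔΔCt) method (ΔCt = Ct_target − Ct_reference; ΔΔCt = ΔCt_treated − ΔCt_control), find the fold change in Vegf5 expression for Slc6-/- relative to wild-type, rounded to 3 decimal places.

3.387

ΔCt(wild-type) = 26.180 − 18.320 = 7.860
ΔCt(Slc6-/-) = 25.000 − 18.900 = 6.100
ΔΔCt = 6.100 − 7.860 = -1.760
Fold change = 2^(−(-1.760)) = 2^1.760 = 3.3870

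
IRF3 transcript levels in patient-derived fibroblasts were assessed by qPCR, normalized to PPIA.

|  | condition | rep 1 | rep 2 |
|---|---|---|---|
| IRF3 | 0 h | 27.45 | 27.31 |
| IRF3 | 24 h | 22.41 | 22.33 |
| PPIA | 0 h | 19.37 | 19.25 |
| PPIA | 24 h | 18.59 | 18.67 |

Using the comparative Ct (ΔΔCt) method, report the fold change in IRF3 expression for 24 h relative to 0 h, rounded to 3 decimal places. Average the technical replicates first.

20.112

Mean Ct: IRF3 0 h 27.380; IRF3 24 h 22.370; PPIA 0 h 19.310; PPIA 24 h 18.630
ΔCt(0 h) = 27.380 − 19.310 = 8.070
ΔCt(24 h) = 22.370 − 18.630 = 3.740
ΔΔCt = 3.740 − 8.070 = -4.330
Fold change = 2^(−(-4.330)) = 2^4.330 = 20.1122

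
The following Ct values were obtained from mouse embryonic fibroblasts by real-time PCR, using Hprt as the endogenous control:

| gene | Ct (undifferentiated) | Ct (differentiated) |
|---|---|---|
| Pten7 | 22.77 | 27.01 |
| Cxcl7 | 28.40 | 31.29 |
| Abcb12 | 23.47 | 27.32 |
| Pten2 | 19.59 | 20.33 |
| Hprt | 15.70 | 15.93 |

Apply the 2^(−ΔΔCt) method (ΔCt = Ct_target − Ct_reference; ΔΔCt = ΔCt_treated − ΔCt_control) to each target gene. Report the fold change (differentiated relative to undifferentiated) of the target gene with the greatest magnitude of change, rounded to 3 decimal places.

0.062

Pten7: ΔΔCt = (27.01−15.93) − (22.77−15.70) = 11.08 − 7.07 = 4.01; fold change = 2^-4.01 = 0.062
Cxcl7: ΔΔCt = (31.29−15.93) − (28.40−15.70) = 15.36 − 12.70 = 2.66; fold change = 2^-2.66 = 0.158
Abcb12: ΔΔCt = (27.32−15.93) − (23.47−15.70) = 11.39 − 7.77 = 3.62; fold change = 2^-3.62 = 0.081
Pten2: ΔΔCt = (20.33−15.93) − (19.59−15.70) = 4.40 − 3.89 = 0.51; fold change = 2^-0.51 = 0.702
Pten7 has the largest |ΔΔCt| = 4.01.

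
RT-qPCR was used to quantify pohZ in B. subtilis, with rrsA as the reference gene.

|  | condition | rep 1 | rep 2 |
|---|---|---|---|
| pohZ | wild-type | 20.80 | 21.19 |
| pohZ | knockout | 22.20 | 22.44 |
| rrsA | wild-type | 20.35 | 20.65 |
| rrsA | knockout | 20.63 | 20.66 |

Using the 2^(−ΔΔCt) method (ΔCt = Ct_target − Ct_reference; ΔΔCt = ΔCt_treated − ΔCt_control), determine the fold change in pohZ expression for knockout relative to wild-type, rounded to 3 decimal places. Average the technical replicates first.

Mean Ct: pohZ wild-type 20.995; pohZ knockout 22.320; rrsA wild-type 20.500; rrsA knockout 20.645
ΔCt(wild-type) = 20.995 − 20.500 = 0.495
ΔCt(knockout) = 22.320 − 20.645 = 1.675
ΔΔCt = 1.675 − 0.495 = 1.180
Fold change = 2^(−1.180) = 0.4414

0.441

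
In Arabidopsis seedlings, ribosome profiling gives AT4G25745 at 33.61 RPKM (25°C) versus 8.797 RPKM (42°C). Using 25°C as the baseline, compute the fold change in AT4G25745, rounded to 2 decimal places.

0.26

Fold change = 8.797 / 33.61 = 0.262
AT4G25745 is downregulated.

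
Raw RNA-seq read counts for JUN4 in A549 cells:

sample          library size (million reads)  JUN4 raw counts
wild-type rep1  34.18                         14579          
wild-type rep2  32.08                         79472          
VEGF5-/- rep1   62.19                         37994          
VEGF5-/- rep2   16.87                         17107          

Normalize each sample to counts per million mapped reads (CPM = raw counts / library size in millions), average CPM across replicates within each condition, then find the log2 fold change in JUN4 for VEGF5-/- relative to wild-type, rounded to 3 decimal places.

-0.838

CPM(wild-type rep1) = 14579 / 34.18 = 426.5360
CPM(wild-type rep2) = 79472 / 32.08 = 2477.3067
CPM(VEGF5-/- rep1) = 37994 / 62.19 = 610.9342
CPM(VEGF5-/- rep2) = 17107 / 16.87 = 1014.0486
mean CPM(wild-type) = 1451.9214; mean CPM(VEGF5-/-) = 812.4914
Fold change = 812.4914 / 1451.9214 = 0.55960
log2(0.55960) = -0.8375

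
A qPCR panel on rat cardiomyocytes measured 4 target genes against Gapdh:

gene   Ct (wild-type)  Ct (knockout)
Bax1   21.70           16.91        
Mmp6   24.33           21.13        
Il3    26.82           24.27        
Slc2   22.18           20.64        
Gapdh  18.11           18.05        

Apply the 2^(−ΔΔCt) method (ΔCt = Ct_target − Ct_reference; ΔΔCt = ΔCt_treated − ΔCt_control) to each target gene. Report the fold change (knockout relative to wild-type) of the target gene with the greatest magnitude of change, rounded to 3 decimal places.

Bax1: ΔΔCt = (16.91−18.05) − (21.70−18.11) = -1.14 − 3.59 = -4.73; fold change = 2^4.73 = 26.538
Mmp6: ΔΔCt = (21.13−18.05) − (24.33−18.11) = 3.08 − 6.22 = -3.14; fold change = 2^3.14 = 8.815
Il3: ΔΔCt = (24.27−18.05) − (26.82−18.11) = 6.22 − 8.71 = -2.49; fold change = 2^2.49 = 5.618
Slc2: ΔΔCt = (20.64−18.05) − (22.18−18.11) = 2.59 − 4.07 = -1.48; fold change = 2^1.48 = 2.789
Bax1 has the largest |ΔΔCt| = 4.73.

26.538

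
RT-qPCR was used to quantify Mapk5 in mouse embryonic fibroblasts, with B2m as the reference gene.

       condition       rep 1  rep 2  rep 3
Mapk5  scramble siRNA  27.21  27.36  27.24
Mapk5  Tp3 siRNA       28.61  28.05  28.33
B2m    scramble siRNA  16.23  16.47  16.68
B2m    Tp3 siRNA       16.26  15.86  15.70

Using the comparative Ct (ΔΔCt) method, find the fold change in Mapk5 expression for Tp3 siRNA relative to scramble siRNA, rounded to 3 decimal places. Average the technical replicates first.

0.334

Mean Ct: Mapk5 scramble siRNA 27.270; Mapk5 Tp3 siRNA 28.330; B2m scramble siRNA 16.460; B2m Tp3 siRNA 15.940
ΔCt(scramble siRNA) = 27.270 − 16.460 = 10.810
ΔCt(Tp3 siRNA) = 28.330 − 15.940 = 12.390
ΔΔCt = 12.390 − 10.810 = 1.580
Fold change = 2^(−1.580) = 0.3345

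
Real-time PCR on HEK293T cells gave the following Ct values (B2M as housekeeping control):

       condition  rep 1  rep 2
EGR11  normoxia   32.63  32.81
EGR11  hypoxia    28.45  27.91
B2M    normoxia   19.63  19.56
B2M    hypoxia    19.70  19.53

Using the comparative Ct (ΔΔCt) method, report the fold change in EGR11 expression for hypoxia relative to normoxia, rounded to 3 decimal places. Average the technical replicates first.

Mean Ct: EGR11 normoxia 32.720; EGR11 hypoxia 28.180; B2M normoxia 19.595; B2M hypoxia 19.615
ΔCt(normoxia) = 32.720 − 19.595 = 13.125
ΔCt(hypoxia) = 28.180 − 19.615 = 8.565
ΔΔCt = 8.565 − 13.125 = -4.560
Fold change = 2^(−(-4.560)) = 2^4.560 = 23.5883

23.588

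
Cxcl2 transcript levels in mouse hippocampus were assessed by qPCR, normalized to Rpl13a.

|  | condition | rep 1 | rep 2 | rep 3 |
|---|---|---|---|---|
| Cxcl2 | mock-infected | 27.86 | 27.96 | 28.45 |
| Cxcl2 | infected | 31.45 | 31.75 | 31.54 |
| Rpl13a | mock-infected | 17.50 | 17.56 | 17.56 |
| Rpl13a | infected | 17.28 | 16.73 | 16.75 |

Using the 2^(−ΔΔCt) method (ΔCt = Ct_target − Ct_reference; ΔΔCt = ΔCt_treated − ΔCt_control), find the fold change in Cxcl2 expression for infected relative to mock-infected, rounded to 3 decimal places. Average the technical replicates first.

Mean Ct: Cxcl2 mock-infected 28.090; Cxcl2 infected 31.580; Rpl13a mock-infected 17.540; Rpl13a infected 16.920
ΔCt(mock-infected) = 28.090 − 17.540 = 10.550
ΔCt(infected) = 31.580 − 16.920 = 14.660
ΔΔCt = 14.660 − 10.550 = 4.110
Fold change = 2^(−4.110) = 0.0579

0.058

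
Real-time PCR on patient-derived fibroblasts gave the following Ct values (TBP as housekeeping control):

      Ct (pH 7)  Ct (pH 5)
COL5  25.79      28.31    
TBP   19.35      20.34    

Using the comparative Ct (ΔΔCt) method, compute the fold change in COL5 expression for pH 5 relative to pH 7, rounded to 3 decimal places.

0.346

ΔCt(pH 7) = 25.790 − 19.350 = 6.440
ΔCt(pH 5) = 28.310 − 20.340 = 7.970
ΔΔCt = 7.970 − 6.440 = 1.530
Fold change = 2^(−1.530) = 0.3463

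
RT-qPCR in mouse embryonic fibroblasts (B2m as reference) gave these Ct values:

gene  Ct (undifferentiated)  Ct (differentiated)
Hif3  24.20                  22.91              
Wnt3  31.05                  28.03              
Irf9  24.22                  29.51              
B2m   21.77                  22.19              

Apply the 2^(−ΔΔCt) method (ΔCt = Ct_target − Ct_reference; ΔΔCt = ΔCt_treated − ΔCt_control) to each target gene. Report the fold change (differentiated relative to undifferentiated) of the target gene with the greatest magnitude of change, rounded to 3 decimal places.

0.034

Hif3: ΔΔCt = (22.91−22.19) − (24.20−21.77) = 0.72 − 2.43 = -1.71; fold change = 2^1.71 = 3.272
Wnt3: ΔΔCt = (28.03−22.19) − (31.05−21.77) = 5.84 − 9.28 = -3.44; fold change = 2^3.44 = 10.853
Irf9: ΔΔCt = (29.51−22.19) − (24.22−21.77) = 7.32 − 2.45 = 4.87; fold change = 2^-4.87 = 0.034
Irf9 has the largest |ΔΔCt| = 4.87.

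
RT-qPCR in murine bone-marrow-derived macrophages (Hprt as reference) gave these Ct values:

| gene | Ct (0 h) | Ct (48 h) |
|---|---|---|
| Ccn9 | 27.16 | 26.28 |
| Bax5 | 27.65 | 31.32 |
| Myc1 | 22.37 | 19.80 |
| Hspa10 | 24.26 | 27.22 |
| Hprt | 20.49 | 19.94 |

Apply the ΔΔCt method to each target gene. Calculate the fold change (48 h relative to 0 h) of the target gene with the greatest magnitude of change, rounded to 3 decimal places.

Ccn9: ΔΔCt = (26.28−19.94) − (27.16−20.49) = 6.34 − 6.67 = -0.33; fold change = 2^0.33 = 1.257
Bax5: ΔΔCt = (31.32−19.94) − (27.65−20.49) = 11.38 − 7.16 = 4.22; fold change = 2^-4.22 = 0.054
Myc1: ΔΔCt = (19.80−19.94) − (22.37−20.49) = -0.14 − 1.88 = -2.02; fold change = 2^2.02 = 4.056
Hspa10: ΔΔCt = (27.22−19.94) − (24.26−20.49) = 7.28 − 3.77 = 3.51; fold change = 2^-3.51 = 0.088
Bax5 has the largest |ΔΔCt| = 4.22.

0.054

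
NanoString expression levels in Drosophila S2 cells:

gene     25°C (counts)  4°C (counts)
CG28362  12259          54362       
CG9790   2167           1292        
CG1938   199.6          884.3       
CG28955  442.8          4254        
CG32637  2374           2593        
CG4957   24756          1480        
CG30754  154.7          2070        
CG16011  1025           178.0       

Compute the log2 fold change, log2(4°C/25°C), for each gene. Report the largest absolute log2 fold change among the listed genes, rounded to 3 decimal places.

log2(54362/12259) = 2.149  (CG28362)
log2(1292/2167) = -0.746  (CG9790)
log2(884.3/199.6) = 2.147  (CG1938)
log2(4254/442.8) = 3.264  (CG28955)
log2(2593/2374) = 0.127  (CG32637)
log2(1480/24756) = -4.064  (CG4957)
log2(2070/154.7) = 3.742  (CG30754)
log2(178.0/1025) = -2.526  (CG16011)
The largest magnitude belongs to CG4957.

4.064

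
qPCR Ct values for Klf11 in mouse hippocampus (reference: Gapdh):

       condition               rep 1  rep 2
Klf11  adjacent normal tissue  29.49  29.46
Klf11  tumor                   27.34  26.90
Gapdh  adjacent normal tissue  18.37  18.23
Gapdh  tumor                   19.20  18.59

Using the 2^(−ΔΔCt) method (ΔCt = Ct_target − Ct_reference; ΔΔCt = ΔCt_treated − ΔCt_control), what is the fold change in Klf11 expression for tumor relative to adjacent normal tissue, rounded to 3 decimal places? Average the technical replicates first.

7.727

Mean Ct: Klf11 adjacent normal tissue 29.475; Klf11 tumor 27.120; Gapdh adjacent normal tissue 18.300; Gapdh tumor 18.895
ΔCt(adjacent normal tissue) = 29.475 − 18.300 = 11.175
ΔCt(tumor) = 27.120 − 18.895 = 8.225
ΔΔCt = 8.225 − 11.175 = -2.950
Fold change = 2^(−(-2.950)) = 2^2.950 = 7.7275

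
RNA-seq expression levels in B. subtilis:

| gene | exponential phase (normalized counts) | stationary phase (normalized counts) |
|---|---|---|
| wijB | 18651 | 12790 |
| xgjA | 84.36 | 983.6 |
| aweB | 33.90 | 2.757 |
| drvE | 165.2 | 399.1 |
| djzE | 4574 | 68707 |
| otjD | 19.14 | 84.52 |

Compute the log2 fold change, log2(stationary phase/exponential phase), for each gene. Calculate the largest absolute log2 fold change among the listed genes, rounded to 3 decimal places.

3.909

log2(12790/18651) = -0.544  (wijB)
log2(983.6/84.36) = 3.543  (xgjA)
log2(2.757/33.90) = -3.620  (aweB)
log2(399.1/165.2) = 1.273  (drvE)
log2(68707/4574) = 3.909  (djzE)
log2(84.52/19.14) = 2.143  (otjD)
The largest magnitude belongs to djzE.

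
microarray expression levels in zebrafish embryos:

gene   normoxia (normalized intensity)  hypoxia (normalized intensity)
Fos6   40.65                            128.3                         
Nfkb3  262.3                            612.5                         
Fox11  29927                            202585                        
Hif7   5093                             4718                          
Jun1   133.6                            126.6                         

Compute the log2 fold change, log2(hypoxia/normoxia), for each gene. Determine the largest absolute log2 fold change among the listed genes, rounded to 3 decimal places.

log2(128.3/40.65) = 1.658  (Fos6)
log2(612.5/262.3) = 1.223  (Nfkb3)
log2(202585/29927) = 2.759  (Fox11)
log2(4718/5093) = -0.110  (Hif7)
log2(126.6/133.6) = -0.078  (Jun1)
The largest magnitude belongs to Fox11.

2.759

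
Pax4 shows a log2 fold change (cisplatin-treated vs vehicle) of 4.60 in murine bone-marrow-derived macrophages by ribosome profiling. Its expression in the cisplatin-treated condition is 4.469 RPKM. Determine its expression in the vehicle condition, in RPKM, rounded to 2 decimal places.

0.18

Fold change = 2^(4.60) = 24.2515
vehicle expression = 4.469 / 24.2515 = 0.18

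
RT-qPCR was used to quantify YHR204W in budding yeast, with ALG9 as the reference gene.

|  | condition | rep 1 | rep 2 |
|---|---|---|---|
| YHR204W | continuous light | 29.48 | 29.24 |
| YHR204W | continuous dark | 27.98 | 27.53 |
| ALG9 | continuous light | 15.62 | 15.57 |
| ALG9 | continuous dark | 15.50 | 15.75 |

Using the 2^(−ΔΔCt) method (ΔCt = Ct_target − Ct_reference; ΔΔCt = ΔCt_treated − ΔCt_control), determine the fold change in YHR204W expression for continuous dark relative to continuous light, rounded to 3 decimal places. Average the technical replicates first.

3.106

Mean Ct: YHR204W continuous light 29.360; YHR204W continuous dark 27.755; ALG9 continuous light 15.595; ALG9 continuous dark 15.625
ΔCt(continuous light) = 29.360 − 15.595 = 13.765
ΔCt(continuous dark) = 27.755 − 15.625 = 12.130
ΔΔCt = 12.130 − 13.765 = -1.635
Fold change = 2^(−(-1.635)) = 2^1.635 = 3.1059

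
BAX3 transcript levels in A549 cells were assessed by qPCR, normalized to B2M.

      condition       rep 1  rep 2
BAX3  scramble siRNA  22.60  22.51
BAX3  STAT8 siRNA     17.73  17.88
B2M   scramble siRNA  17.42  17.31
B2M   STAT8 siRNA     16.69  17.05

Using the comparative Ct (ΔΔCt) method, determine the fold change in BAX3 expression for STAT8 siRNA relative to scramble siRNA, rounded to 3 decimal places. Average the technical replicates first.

19.093

Mean Ct: BAX3 scramble siRNA 22.555; BAX3 STAT8 siRNA 17.805; B2M scramble siRNA 17.365; B2M STAT8 siRNA 16.870
ΔCt(scramble siRNA) = 22.555 − 17.365 = 5.190
ΔCt(STAT8 siRNA) = 17.805 − 16.870 = 0.935
ΔΔCt = 0.935 − 5.190 = -4.255
Fold change = 2^(−(-4.255)) = 2^4.255 = 19.0934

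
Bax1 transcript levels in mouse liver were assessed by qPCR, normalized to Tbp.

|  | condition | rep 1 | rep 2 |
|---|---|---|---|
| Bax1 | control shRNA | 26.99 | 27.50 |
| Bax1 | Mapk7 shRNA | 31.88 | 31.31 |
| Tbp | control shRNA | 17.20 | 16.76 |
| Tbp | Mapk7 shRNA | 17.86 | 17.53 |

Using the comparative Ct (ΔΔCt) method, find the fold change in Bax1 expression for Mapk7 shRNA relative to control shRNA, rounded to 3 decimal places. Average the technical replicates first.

Mean Ct: Bax1 control shRNA 27.245; Bax1 Mapk7 shRNA 31.595; Tbp control shRNA 16.980; Tbp Mapk7 shRNA 17.695
ΔCt(control shRNA) = 27.245 − 16.980 = 10.265
ΔCt(Mapk7 shRNA) = 31.595 − 17.695 = 13.900
ΔΔCt = 13.900 − 10.265 = 3.635
Fold change = 2^(−3.635) = 0.0805

0.080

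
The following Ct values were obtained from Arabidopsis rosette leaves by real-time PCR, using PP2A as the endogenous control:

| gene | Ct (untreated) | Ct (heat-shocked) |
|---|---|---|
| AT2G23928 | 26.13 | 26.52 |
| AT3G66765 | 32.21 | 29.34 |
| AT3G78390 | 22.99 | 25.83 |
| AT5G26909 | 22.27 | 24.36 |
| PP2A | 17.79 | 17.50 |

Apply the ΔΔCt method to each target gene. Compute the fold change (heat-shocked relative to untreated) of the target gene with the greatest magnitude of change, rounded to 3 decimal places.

AT2G23928: ΔΔCt = (26.52−17.50) − (26.13−17.79) = 9.02 − 8.34 = 0.68; fold change = 2^-0.68 = 0.624
AT3G66765: ΔΔCt = (29.34−17.50) − (32.21−17.79) = 11.84 − 14.42 = -2.58; fold change = 2^2.58 = 5.979
AT3G78390: ΔΔCt = (25.83−17.50) − (22.99−17.79) = 8.33 − 5.20 = 3.13; fold change = 2^-3.13 = 0.114
AT5G26909: ΔΔCt = (24.36−17.50) − (22.27−17.79) = 6.86 − 4.48 = 2.38; fold change = 2^-2.38 = 0.192
AT3G78390 has the largest |ΔΔCt| = 3.13.

0.114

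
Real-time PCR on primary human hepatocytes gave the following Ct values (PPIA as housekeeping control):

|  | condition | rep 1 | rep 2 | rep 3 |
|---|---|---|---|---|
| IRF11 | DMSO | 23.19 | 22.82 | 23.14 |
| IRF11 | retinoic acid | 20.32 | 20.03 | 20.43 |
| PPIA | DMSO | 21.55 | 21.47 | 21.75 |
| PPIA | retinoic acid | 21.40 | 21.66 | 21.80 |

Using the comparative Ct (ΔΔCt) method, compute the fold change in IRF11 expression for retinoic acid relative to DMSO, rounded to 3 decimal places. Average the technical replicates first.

Mean Ct: IRF11 DMSO 23.050; IRF11 retinoic acid 20.260; PPIA DMSO 21.590; PPIA retinoic acid 21.620
ΔCt(DMSO) = 23.050 − 21.590 = 1.460
ΔCt(retinoic acid) = 20.260 − 21.620 = -1.360
ΔΔCt = -1.360 − 1.460 = -2.820
Fold change = 2^(−(-2.820)) = 2^2.820 = 7.0616

7.062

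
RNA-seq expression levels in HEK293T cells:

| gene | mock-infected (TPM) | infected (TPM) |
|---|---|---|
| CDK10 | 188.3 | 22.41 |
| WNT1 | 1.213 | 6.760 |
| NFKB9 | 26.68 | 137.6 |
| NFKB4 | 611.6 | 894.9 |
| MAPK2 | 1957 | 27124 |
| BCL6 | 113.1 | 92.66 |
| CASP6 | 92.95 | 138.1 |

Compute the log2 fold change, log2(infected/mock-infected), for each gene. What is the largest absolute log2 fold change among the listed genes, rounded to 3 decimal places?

log2(22.41/188.3) = -3.071  (CDK10)
log2(6.760/1.213) = 2.478  (WNT1)
log2(137.6/26.68) = 2.367  (NFKB9)
log2(894.9/611.6) = 0.549  (NFKB4)
log2(27124/1957) = 3.793  (MAPK2)
log2(92.66/113.1) = -0.288  (BCL6)
log2(138.1/92.95) = 0.571  (CASP6)
The largest magnitude belongs to MAPK2.

3.793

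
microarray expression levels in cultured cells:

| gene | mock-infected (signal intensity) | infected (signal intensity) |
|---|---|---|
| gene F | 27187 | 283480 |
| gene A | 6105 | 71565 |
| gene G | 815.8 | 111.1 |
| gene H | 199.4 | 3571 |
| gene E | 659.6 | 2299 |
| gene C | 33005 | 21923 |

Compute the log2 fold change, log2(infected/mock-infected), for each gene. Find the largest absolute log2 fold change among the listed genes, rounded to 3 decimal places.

4.163

log2(283480/27187) = 3.382  (gene F)
log2(71565/6105) = 3.551  (gene A)
log2(111.1/815.8) = -2.876  (gene G)
log2(3571/199.4) = 4.163  (gene H)
log2(2299/659.6) = 1.801  (gene E)
log2(21923/33005) = -0.590  (gene C)
The largest magnitude belongs to gene H.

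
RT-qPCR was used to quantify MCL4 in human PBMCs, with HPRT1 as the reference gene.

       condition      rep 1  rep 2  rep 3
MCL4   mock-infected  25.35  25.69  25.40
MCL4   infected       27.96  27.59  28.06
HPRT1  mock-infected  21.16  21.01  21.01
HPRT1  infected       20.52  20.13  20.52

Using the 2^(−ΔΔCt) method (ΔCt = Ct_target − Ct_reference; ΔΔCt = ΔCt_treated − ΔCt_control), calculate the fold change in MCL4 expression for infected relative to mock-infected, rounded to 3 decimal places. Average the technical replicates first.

Mean Ct: MCL4 mock-infected 25.480; MCL4 infected 27.870; HPRT1 mock-infected 21.060; HPRT1 infected 20.390
ΔCt(mock-infected) = 25.480 − 21.060 = 4.420
ΔCt(infected) = 27.870 − 20.390 = 7.480
ΔΔCt = 7.480 − 4.420 = 3.060
Fold change = 2^(−3.060) = 0.1199

0.120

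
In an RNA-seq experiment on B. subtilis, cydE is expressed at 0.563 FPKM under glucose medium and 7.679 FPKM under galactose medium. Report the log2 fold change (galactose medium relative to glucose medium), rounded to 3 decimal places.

Fold change = 7.679 / 0.563 = 13.6394
log2(13.6394) = 3.7697

3.770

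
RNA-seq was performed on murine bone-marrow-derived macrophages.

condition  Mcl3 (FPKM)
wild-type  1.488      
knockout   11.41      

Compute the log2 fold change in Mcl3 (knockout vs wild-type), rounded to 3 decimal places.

2.939

Fold change = 11.41 / 1.488 = 7.6680
log2(7.6680) = 2.9389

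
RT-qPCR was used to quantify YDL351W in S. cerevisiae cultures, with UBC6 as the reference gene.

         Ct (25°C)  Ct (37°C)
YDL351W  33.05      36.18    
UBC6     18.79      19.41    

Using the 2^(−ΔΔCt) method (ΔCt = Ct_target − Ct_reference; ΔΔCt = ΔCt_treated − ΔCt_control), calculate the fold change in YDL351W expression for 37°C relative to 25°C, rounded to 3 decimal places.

ΔCt(25°C) = 33.050 − 18.790 = 14.260
ΔCt(37°C) = 36.180 − 19.410 = 16.770
ΔΔCt = 16.770 − 14.260 = 2.510
Fold change = 2^(−2.510) = 0.1756

0.176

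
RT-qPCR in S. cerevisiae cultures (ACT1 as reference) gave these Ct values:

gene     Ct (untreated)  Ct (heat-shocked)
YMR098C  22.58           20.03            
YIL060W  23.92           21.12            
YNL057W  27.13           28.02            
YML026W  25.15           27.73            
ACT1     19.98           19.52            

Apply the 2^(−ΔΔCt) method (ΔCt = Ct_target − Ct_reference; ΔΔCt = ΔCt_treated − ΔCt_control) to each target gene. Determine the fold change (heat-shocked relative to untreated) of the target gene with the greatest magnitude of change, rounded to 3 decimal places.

YMR098C: ΔΔCt = (20.03−19.52) − (22.58−19.98) = 0.51 − 2.60 = -2.09; fold change = 2^2.09 = 4.257
YIL060W: ΔΔCt = (21.12−19.52) − (23.92−19.98) = 1.60 − 3.94 = -2.34; fold change = 2^2.34 = 5.063
YNL057W: ΔΔCt = (28.02−19.52) − (27.13−19.98) = 8.50 − 7.15 = 1.35; fold change = 2^-1.35 = 0.392
YML026W: ΔΔCt = (27.73−19.52) − (25.15−19.98) = 8.21 − 5.17 = 3.04; fold change = 2^-3.04 = 0.122
YML026W has the largest |ΔΔCt| = 3.04.

0.122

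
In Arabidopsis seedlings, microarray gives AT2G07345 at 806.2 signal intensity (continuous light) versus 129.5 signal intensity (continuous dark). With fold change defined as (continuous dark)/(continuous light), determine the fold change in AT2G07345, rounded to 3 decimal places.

0.161

Fold change = 129.5 / 806.2 = 0.1606
AT2G07345 is downregulated.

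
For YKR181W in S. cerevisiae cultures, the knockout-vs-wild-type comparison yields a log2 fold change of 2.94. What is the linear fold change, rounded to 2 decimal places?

Fold change = 2^(2.94) = 7.674

7.67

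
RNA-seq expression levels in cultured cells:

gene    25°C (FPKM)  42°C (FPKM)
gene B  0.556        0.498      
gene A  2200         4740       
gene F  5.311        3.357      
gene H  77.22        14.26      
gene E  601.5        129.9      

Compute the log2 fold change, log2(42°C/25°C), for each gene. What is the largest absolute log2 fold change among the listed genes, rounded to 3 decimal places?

log2(0.498/0.556) = -0.159  (gene B)
log2(4740/2200) = 1.107  (gene A)
log2(3.357/5.311) = -0.662  (gene F)
log2(14.26/77.22) = -2.437  (gene H)
log2(129.9/601.5) = -2.211  (gene E)
The largest magnitude belongs to gene H.

2.437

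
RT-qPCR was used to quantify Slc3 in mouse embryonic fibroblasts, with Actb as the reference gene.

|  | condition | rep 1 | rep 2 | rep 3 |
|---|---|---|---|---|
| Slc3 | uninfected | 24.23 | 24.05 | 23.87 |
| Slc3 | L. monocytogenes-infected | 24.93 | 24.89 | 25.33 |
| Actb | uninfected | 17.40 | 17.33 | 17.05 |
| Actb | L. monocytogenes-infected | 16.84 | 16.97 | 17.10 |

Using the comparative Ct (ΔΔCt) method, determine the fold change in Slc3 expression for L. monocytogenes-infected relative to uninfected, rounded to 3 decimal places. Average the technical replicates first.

0.409

Mean Ct: Slc3 uninfected 24.050; Slc3 L. monocytogenes-infected 25.050; Actb uninfected 17.260; Actb L. monocytogenes-infected 16.970
ΔCt(uninfected) = 24.050 − 17.260 = 6.790
ΔCt(L. monocytogenes-infected) = 25.050 − 16.970 = 8.080
ΔΔCt = 8.080 − 6.790 = 1.290
Fold change = 2^(−1.290) = 0.4090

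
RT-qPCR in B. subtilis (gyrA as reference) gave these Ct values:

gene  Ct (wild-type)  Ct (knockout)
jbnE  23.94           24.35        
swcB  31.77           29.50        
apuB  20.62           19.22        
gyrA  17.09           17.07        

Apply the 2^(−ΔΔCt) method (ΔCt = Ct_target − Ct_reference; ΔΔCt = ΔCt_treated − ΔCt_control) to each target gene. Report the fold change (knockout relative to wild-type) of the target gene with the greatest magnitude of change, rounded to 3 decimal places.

jbnE: ΔΔCt = (24.35−17.07) − (23.94−17.09) = 7.28 − 6.85 = 0.43; fold change = 2^-0.43 = 0.742
swcB: ΔΔCt = (29.50−17.07) − (31.77−17.09) = 12.43 − 14.68 = -2.25; fold change = 2^2.25 = 4.757
apuB: ΔΔCt = (19.22−17.07) − (20.62−17.09) = 2.15 − 3.53 = -1.38; fold change = 2^1.38 = 2.603
swcB has the largest |ΔΔCt| = 2.25.

4.757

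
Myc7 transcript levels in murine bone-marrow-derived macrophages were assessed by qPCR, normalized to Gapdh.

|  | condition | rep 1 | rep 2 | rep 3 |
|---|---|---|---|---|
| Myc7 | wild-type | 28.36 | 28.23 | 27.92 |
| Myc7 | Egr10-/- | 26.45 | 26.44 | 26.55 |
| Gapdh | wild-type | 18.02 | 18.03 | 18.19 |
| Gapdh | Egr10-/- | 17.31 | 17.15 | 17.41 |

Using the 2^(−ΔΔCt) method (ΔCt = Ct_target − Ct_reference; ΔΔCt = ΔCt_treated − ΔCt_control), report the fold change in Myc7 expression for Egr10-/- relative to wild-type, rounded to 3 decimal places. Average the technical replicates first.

1.866

Mean Ct: Myc7 wild-type 28.170; Myc7 Egr10-/- 26.480; Gapdh wild-type 18.080; Gapdh Egr10-/- 17.290
ΔCt(wild-type) = 28.170 − 18.080 = 10.090
ΔCt(Egr10-/-) = 26.480 − 17.290 = 9.190
ΔΔCt = 9.190 − 10.090 = -0.900
Fold change = 2^(−(-0.900)) = 2^0.900 = 1.8661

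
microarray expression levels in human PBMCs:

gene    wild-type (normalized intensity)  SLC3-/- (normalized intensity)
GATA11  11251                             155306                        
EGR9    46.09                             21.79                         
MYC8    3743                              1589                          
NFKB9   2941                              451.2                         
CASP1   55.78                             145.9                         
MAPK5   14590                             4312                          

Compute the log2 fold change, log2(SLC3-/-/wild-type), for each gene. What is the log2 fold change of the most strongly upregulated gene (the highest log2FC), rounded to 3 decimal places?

log2(155306/11251) = 3.787  (GATA11)
log2(21.79/46.09) = -1.081  (EGR9)
log2(1589/3743) = -1.236  (MYC8)
log2(451.2/2941) = -2.704  (NFKB9)
log2(145.9/55.78) = 1.387  (CASP1)
log2(4312/14590) = -1.759  (MAPK5)
GATA11 is most strongly upregulated.

3.787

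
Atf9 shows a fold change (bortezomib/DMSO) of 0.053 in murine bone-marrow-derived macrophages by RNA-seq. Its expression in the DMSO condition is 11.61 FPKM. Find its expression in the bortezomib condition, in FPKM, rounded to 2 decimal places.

bortezomib expression = 11.61 × 0.053 = 0.62

0.62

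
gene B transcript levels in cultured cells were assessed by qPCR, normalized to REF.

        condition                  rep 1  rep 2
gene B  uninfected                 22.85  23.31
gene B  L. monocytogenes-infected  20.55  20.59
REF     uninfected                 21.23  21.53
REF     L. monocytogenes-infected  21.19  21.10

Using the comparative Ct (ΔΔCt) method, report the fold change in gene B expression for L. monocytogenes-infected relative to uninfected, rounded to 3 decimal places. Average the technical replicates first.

4.840

Mean Ct: gene B uninfected 23.080; gene B L. monocytogenes-infected 20.570; REF uninfected 21.380; REF L. monocytogenes-infected 21.145
ΔCt(uninfected) = 23.080 − 21.380 = 1.700
ΔCt(L. monocytogenes-infected) = 20.570 − 21.145 = -0.575
ΔΔCt = -0.575 − 1.700 = -2.275
Fold change = 2^(−(-2.275)) = 2^2.275 = 4.8400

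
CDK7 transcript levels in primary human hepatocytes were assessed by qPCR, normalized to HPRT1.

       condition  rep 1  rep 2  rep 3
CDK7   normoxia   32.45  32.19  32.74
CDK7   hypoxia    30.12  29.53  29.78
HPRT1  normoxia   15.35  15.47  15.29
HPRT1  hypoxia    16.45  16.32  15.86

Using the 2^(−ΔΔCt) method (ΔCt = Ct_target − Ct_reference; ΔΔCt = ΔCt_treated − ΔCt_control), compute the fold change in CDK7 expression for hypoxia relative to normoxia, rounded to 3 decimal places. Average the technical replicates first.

11.236

Mean Ct: CDK7 normoxia 32.460; CDK7 hypoxia 29.810; HPRT1 normoxia 15.370; HPRT1 hypoxia 16.210
ΔCt(normoxia) = 32.460 − 15.370 = 17.090
ΔCt(hypoxia) = 29.810 − 16.210 = 13.600
ΔΔCt = 13.600 − 17.090 = -3.490
Fold change = 2^(−(-3.490)) = 2^3.490 = 11.2356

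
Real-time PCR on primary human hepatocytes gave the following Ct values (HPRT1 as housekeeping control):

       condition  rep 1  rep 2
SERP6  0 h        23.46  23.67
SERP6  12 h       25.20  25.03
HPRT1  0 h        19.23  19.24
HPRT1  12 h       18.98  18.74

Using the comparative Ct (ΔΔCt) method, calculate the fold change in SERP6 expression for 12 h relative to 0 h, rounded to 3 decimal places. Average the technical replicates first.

0.263

Mean Ct: SERP6 0 h 23.565; SERP6 12 h 25.115; HPRT1 0 h 19.235; HPRT1 12 h 18.860
ΔCt(0 h) = 23.565 − 19.235 = 4.330
ΔCt(12 h) = 25.115 − 18.860 = 6.255
ΔΔCt = 6.255 − 4.330 = 1.925
Fold change = 2^(−1.925) = 0.2633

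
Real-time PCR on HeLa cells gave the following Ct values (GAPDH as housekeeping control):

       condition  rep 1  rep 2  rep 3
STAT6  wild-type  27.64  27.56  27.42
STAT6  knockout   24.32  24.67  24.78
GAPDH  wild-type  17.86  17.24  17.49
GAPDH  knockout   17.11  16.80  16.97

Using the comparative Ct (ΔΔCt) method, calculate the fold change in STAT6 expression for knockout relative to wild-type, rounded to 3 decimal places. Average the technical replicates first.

5.205

Mean Ct: STAT6 wild-type 27.540; STAT6 knockout 24.590; GAPDH wild-type 17.530; GAPDH knockout 16.960
ΔCt(wild-type) = 27.540 − 17.530 = 10.010
ΔCt(knockout) = 24.590 − 16.960 = 7.630
ΔΔCt = 7.630 − 10.010 = -2.380
Fold change = 2^(−(-2.380)) = 2^2.380 = 5.2054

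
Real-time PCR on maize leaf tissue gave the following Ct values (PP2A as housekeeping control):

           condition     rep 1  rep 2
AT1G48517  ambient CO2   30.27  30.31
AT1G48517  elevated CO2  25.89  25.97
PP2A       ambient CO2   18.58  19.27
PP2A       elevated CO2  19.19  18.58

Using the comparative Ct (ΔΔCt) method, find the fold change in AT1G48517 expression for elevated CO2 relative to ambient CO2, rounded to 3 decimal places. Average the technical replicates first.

19.973

Mean Ct: AT1G48517 ambient CO2 30.290; AT1G48517 elevated CO2 25.930; PP2A ambient CO2 18.925; PP2A elevated CO2 18.885
ΔCt(ambient CO2) = 30.290 − 18.925 = 11.365
ΔCt(elevated CO2) = 25.930 − 18.885 = 7.045
ΔΔCt = 7.045 − 11.365 = -4.320
Fold change = 2^(−(-4.320)) = 2^4.320 = 19.9733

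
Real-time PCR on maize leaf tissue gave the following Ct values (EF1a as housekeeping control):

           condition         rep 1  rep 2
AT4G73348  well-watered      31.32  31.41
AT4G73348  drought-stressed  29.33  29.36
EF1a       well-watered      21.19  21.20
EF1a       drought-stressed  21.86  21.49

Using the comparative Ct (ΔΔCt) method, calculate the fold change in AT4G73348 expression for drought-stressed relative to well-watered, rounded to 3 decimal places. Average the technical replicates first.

Mean Ct: AT4G73348 well-watered 31.365; AT4G73348 drought-stressed 29.345; EF1a well-watered 21.195; EF1a drought-stressed 21.675
ΔCt(well-watered) = 31.365 − 21.195 = 10.170
ΔCt(drought-stressed) = 29.345 − 21.675 = 7.670
ΔΔCt = 7.670 − 10.170 = -2.500
Fold change = 2^(−(-2.500)) = 2^2.500 = 5.6569

5.657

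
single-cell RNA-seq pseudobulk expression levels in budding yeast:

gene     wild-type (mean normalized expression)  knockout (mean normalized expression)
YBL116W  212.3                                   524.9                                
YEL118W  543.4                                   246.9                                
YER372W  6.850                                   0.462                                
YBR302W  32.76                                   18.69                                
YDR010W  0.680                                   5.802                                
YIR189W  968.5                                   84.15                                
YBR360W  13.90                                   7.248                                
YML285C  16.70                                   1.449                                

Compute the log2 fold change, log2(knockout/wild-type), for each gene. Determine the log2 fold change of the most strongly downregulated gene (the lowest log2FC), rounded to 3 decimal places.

log2(524.9/212.3) = 1.306  (YBL116W)
log2(246.9/543.4) = -1.138  (YEL118W)
log2(0.462/6.850) = -3.890  (YER372W)
log2(18.69/32.76) = -0.810  (YBR302W)
log2(5.802/0.680) = 3.093  (YDR010W)
log2(84.15/968.5) = -3.525  (YIR189W)
log2(7.248/13.90) = -0.939  (YBR360W)
log2(1.449/16.70) = -3.527  (YML285C)
YER372W is most strongly downregulated.

-3.890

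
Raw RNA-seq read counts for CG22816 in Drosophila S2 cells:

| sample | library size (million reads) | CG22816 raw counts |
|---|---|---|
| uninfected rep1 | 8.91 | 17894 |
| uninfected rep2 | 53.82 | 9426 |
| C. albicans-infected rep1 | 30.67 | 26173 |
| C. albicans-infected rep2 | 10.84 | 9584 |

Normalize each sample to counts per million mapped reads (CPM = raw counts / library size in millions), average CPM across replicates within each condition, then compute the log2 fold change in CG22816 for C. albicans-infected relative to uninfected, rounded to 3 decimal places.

-0.330

CPM(uninfected rep1) = 17894 / 8.91 = 2008.3053
CPM(uninfected rep2) = 9426 / 53.82 = 175.1394
CPM(C. albicans-infected rep1) = 26173 / 30.67 = 853.3746
CPM(C. albicans-infected rep2) = 9584 / 10.84 = 884.1328
mean CPM(uninfected) = 1091.7223; mean CPM(C. albicans-infected) = 868.7537
Fold change = 868.7537 / 1091.7223 = 0.79576
log2(0.79576) = -0.3296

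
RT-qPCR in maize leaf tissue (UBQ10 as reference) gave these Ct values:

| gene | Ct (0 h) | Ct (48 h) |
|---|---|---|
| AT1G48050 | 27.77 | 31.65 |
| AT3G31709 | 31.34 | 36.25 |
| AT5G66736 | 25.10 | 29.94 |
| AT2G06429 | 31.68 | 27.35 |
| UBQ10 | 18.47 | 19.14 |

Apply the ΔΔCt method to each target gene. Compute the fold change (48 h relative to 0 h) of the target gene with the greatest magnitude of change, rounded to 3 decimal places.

AT1G48050: ΔΔCt = (31.65−19.14) − (27.77−18.47) = 12.51 − 9.30 = 3.21; fold change = 2^-3.21 = 0.108
AT3G31709: ΔΔCt = (36.25−19.14) − (31.34−18.47) = 17.11 − 12.87 = 4.24; fold change = 2^-4.24 = 0.053
AT5G66736: ΔΔCt = (29.94−19.14) − (25.10−18.47) = 10.80 − 6.63 = 4.17; fold change = 2^-4.17 = 0.056
AT2G06429: ΔΔCt = (27.35−19.14) − (31.68−18.47) = 8.21 − 13.21 = -5.00; fold change = 2^5.00 = 32.000
AT2G06429 has the largest |ΔΔCt| = 5.00.

32.000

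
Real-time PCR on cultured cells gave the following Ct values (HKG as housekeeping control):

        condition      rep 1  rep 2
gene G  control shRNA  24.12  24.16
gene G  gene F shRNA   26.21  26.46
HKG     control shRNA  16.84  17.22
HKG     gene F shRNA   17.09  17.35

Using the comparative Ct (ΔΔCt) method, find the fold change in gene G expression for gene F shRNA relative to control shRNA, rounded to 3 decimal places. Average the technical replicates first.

Mean Ct: gene G control shRNA 24.140; gene G gene F shRNA 26.335; HKG control shRNA 17.030; HKG gene F shRNA 17.220
ΔCt(control shRNA) = 24.140 − 17.030 = 7.110
ΔCt(gene F shRNA) = 26.335 − 17.220 = 9.115
ΔΔCt = 9.115 − 7.110 = 2.005
Fold change = 2^(−2.005) = 0.2491

0.249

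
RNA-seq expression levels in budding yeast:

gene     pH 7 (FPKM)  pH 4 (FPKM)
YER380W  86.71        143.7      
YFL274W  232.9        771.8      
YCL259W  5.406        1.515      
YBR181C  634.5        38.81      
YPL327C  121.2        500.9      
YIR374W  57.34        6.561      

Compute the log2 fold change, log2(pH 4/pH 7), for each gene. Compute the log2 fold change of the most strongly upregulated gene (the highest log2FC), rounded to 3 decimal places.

log2(143.7/86.71) = 0.729  (YER380W)
log2(771.8/232.9) = 1.729  (YFL274W)
log2(1.515/5.406) = -1.835  (YCL259W)
log2(38.81/634.5) = -4.031  (YBR181C)
log2(500.9/121.2) = 2.047  (YPL327C)
log2(6.561/57.34) = -3.128  (YIR374W)
YPL327C is most strongly upregulated.

2.047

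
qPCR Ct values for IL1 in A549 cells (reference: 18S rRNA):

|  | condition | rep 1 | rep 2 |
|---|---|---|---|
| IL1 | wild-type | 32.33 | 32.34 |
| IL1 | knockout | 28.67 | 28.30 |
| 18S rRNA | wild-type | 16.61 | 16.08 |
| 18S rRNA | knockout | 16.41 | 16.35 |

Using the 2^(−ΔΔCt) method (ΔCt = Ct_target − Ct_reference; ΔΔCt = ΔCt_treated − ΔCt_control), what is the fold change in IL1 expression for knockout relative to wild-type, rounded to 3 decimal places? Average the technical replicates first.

Mean Ct: IL1 wild-type 32.335; IL1 knockout 28.485; 18S rRNA wild-type 16.345; 18S rRNA knockout 16.380
ΔCt(wild-type) = 32.335 − 16.345 = 15.990
ΔCt(knockout) = 28.485 − 16.380 = 12.105
ΔΔCt = 12.105 − 15.990 = -3.885
Fold change = 2^(−(-3.885)) = 2^3.885 = 14.7741

14.774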